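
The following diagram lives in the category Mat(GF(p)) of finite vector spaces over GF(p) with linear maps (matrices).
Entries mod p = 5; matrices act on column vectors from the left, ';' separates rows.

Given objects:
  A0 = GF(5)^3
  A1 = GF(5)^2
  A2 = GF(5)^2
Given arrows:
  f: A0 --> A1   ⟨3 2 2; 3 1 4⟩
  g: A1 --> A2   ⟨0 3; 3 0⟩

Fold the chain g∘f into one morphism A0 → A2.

  e0=[1,0,0] f-->[3,3] g-->[4,4]
  e1=[0,1,0] f-->[2,1] g-->[3,1]
  e2=[0,0,1] f-->[2,4] g-->[2,1]
result: ⟨4 3 2; 4 1 1⟩

Answer: ⟨4 3 2; 4 1 1⟩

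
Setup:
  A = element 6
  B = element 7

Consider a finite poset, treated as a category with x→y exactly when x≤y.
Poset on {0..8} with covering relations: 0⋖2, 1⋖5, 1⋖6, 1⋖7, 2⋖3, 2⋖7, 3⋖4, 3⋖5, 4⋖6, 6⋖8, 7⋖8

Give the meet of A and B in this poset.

Answer: NO MEET EXISTS

Trace:
Common predecessors of 6,7: {0,1,2}
  maximal lower bounds 1 and 2 are incomparable: neither 1⊑2 nor 2⊑1
→ no greatest lower bound exists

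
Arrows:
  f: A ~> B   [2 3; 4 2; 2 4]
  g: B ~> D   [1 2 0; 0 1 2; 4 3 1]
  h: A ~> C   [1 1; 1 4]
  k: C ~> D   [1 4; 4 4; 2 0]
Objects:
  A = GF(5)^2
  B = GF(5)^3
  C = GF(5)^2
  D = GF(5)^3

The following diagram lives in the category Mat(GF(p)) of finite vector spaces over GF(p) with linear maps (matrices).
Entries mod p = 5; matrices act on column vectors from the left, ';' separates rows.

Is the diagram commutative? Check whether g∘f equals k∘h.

Answer: COMMUTES

Trace:
Path 1 = f;g:
  e0=⟨1,0⟩ f~>⟨2,4,2⟩ g~>⟨0,3,2⟩
  e1=⟨0,1⟩ f~>⟨3,2,4⟩ g~>⟨2,0,2⟩
  composite₁ = [0 2; 3 0; 2 2]
Path 2 = h;k:
  e0=⟨1,0⟩ h~>⟨1,1⟩ k~>⟨0,3,2⟩
  e1=⟨0,1⟩ h~>⟨1,4⟩ k~>⟨2,0,2⟩
  composite₂ = [0 2; 3 0; 2 2]
Equal? YES — commutes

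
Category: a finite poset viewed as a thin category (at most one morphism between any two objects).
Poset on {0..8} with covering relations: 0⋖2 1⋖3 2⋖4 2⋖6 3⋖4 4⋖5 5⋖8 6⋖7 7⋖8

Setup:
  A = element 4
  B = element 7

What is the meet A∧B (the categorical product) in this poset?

Lower bounds of A=4 and B=7: {0,2}
  0 <= 2
  2 <= 2
glb = 2

Answer: A∧B = 2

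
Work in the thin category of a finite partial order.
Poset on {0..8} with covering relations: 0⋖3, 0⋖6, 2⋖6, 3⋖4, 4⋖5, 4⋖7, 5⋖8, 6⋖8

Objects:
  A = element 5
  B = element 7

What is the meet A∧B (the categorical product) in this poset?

Common predecessors of 5,7: {0,3,4}
  0 ≤ 4
  3 ≤ 4
  4 ≤ 4
glb = 4

Answer: A∧B = 4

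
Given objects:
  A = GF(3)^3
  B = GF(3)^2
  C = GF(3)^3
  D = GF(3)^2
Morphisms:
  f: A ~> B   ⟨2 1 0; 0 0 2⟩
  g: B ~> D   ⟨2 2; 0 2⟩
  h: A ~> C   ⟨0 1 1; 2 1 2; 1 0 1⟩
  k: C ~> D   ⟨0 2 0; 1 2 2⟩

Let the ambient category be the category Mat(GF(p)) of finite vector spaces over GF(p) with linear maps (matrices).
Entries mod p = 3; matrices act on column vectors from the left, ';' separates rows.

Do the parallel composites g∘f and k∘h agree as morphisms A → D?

Path 1 = f;g:
  e0=⟨1,0,0⟩ f~>⟨2,0⟩ g~>⟨1,0⟩
  e1=⟨0,1,0⟩ f~>⟨1,0⟩ g~>⟨2,0⟩
  e2=⟨0,0,1⟩ f~>⟨0,2⟩ g~>⟨1,1⟩
  ⟦path⟧₁ = ⟨1 2 1; 0 0 1⟩
Path 2 = h;k:
  e0=⟨1,0,0⟩ h~>⟨0,2,1⟩ k~>⟨1,0⟩
  e1=⟨0,1,0⟩ h~>⟨1,1,0⟩ k~>⟨2,0⟩
  e2=⟨0,0,1⟩ h~>⟨1,2,1⟩ k~>⟨1,1⟩
  ⟦path⟧₂ = ⟨1 2 1; 0 0 1⟩
Equal? same morphism ✓

Answer: COMMUTES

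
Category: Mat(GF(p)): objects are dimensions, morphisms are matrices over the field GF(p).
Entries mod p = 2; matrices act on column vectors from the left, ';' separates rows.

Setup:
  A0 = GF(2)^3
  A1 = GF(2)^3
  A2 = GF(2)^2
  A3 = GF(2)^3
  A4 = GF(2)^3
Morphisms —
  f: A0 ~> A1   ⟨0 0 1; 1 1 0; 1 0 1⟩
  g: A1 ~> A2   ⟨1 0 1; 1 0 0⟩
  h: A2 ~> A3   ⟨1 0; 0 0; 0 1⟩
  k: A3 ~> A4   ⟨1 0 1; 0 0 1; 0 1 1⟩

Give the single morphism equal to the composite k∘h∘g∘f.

Answer: ⟨1 0 1; 0 0 1; 0 0 1⟩

Work:
  e0=(1,0,0) f~>(0,1,1) g~>(1,0) h~>(1,0,0) k~>(1,0,0)
  e1=(0,1,0) f~>(0,1,0) g~>(0,0) h~>(0,0,0) k~>(0,0,0)
  e2=(0,0,1) f~>(1,0,1) g~>(0,1) h~>(0,0,1) k~>(1,1,1)
⟦path⟧: ⟨1 0 1; 0 0 1; 0 0 1⟩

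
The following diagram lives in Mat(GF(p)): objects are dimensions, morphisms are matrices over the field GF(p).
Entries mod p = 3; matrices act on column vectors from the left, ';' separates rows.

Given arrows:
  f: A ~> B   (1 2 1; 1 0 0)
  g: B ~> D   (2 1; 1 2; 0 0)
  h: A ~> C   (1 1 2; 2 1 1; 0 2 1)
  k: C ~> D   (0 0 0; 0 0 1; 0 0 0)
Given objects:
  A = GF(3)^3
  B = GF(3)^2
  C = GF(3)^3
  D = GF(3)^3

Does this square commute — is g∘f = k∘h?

Answer: DOES NOT COMMUTE

Derivation:
Path 1 = f;g:
  e0=[1,0,0] f~>[1,1] g~>[0,0,0]
  e1=[0,1,0] f~>[2,0] g~>[1,2,0]
  e2=[0,0,1] f~>[1,0] g~>[2,1,0]
  composite₁ = (0 1 2; 0 2 1; 0 0 0)
Path 2 = h;k:
  e0=[1,0,0] h~>[1,2,0] k~>[0,0,0]
  e1=[0,1,0] h~>[1,1,2] k~>[0,2,0]
  e2=[0,0,1] h~>[2,1,1] k~>[0,1,0]
  composite₂ = (0 0 0; 0 2 1; 0 0 0)
Equal? differ; not commutative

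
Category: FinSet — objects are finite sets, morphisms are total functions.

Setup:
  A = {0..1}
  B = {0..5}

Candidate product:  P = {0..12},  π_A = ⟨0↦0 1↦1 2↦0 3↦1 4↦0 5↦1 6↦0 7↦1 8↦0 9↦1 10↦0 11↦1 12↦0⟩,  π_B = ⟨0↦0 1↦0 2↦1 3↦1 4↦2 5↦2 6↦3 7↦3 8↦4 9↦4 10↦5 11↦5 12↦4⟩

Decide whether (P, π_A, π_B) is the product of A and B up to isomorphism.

|A|·|B| = 2·6 = 12;  |P| = 13
  → cardinalities differ; no bijection possible.

Answer: NOT A VALID PRODUCT — |P|=13 ≠ |A|·|B|=12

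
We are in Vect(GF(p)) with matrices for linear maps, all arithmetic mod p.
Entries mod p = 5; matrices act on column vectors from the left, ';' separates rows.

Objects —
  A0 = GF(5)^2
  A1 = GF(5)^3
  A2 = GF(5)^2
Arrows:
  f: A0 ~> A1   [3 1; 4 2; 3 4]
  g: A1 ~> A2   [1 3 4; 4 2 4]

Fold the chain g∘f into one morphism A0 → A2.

  e0=(1,0) f~>(3,4,3) g~>(2,2)
  e1=(0,1) f~>(1,2,4) g~>(3,4)
composite: [2 3; 2 4]

Answer: [2 3; 2 4]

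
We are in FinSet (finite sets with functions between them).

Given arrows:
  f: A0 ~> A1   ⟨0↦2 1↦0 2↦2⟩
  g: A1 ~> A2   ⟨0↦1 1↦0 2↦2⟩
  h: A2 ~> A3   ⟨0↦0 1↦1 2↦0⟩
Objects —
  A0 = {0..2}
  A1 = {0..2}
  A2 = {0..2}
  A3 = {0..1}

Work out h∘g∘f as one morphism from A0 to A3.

  0 f~>2 g~>2 h~>0
  1 f~>0 g~>1 h~>1
  2 f~>2 g~>2 h~>0
⟦path⟧: ⟨0↦0 1↦1 2↦0⟩

Answer: ⟨0↦0 1↦1 2↦0⟩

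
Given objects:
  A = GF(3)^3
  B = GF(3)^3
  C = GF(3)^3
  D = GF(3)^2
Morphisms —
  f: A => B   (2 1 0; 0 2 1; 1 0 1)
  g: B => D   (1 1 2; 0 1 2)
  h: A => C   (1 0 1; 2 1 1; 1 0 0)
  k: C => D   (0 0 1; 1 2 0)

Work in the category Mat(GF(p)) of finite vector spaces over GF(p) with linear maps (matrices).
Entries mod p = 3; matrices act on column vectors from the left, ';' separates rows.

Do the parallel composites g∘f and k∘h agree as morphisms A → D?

Along f;g (path 1):
  e0=⟨1,0,0⟩ f=>⟨2,0,1⟩ g=>⟨1,2⟩
  e1=⟨0,1,0⟩ f=>⟨1,2,0⟩ g=>⟨0,2⟩
  e2=⟨0,0,1⟩ f=>⟨0,1,1⟩ g=>⟨0,0⟩
  composite₁ = (1 0 0; 2 2 0)
Along h;k (path 2):
  e0=⟨1,0,0⟩ h=>⟨1,2,1⟩ k=>⟨1,2⟩
  e1=⟨0,1,0⟩ h=>⟨0,1,0⟩ k=>⟨0,2⟩
  e2=⟨0,0,1⟩ h=>⟨1,1,0⟩ k=>⟨0,0⟩
  composite₂ = (1 0 0; 2 2 0)
Equal? same morphism ✓

Answer: COMMUTES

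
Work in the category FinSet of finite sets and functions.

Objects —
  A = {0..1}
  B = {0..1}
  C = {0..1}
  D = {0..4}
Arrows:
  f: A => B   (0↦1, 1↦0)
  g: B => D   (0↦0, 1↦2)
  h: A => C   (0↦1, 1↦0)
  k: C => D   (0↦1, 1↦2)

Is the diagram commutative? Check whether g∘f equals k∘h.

Answer: DOES NOT COMMUTE

Trace:
Path 1 = f;g:
  0 f=>1 g=>2
  1 f=>0 g=>0
  ⟦path⟧₁ = (0↦2, 1↦0)
Path 2 = h;k:
  0 h=>1 k=>2
  1 h=>0 k=>1
  ⟦path⟧₂ = (0↦2, 1↦1)
Equal? NO — does not commute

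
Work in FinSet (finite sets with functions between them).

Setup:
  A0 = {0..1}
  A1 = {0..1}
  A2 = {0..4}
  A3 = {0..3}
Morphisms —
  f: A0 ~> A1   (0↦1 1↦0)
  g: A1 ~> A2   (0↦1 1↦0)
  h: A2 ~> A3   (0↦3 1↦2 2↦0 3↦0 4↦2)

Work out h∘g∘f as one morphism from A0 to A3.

  0 f~>1 g~>0 h~>3
  1 f~>0 g~>1 h~>2
⟦path⟧: (0↦3 1↦2)

Answer: (0↦3 1↦2)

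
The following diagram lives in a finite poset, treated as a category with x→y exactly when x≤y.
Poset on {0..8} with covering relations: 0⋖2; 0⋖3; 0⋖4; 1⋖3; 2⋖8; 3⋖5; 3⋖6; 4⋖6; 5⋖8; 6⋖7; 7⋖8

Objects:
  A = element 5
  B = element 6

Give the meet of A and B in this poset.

Answer: A∧B = 3

Trace:
{x : x⊑A ∧ x⊑B} = {0,1,3}  (A=5, B=6)
  0 ⊑ 3
  1 ⊑ 3
  3 ⊑ 3
glb = 3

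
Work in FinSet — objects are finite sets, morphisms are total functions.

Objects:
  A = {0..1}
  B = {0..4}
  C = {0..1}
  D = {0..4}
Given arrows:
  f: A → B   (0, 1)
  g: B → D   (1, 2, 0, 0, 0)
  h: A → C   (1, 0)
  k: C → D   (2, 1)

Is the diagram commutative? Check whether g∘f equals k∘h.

Answer: COMMUTES

Work:
Along f;g (path 1):
  0 f→0 g→1
  1 f→1 g→2
  ⟦path⟧₁ = (1, 2)
Along h;k (path 2):
  0 h→1 k→1
  1 h→0 k→2
  ⟦path⟧₂ = (1, 2)
Equal? equal; square commutes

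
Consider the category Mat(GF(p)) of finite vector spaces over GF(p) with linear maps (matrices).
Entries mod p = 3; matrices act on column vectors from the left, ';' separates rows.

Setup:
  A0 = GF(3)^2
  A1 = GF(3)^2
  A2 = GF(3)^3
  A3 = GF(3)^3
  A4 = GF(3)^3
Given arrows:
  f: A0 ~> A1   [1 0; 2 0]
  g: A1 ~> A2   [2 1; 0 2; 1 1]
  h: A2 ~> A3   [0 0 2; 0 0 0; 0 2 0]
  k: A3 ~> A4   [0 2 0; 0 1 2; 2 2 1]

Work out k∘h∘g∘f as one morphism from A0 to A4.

  e0=[1,0] f~>[1,2] g~>[1,1,0] h~>[0,0,2] k~>[0,1,2]
  e1=[0,1] f~>[0,0] g~>[0,0,0] h~>[0,0,0] k~>[0,0,0]
composite: [0 0; 1 0; 2 0]

Answer: [0 0; 1 0; 2 0]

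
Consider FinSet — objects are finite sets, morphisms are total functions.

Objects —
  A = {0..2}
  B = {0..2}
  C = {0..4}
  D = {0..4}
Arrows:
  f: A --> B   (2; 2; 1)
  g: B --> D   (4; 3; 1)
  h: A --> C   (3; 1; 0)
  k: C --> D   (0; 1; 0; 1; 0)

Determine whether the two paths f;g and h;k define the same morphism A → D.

Answer: DOES NOT COMMUTE

Derivation:
1) trace f;g:
  0 f-->2 g-->1
  1 f-->2 g-->1
  2 f-->1 g-->3
  ⟦path⟧₁ = (1; 1; 3)
2) trace h;k:
  0 h-->3 k-->1
  1 h-->1 k-->1
  2 h-->0 k-->0
  ⟦path⟧₂ = (1; 1; 0)
Equal? distinct morphisms ✗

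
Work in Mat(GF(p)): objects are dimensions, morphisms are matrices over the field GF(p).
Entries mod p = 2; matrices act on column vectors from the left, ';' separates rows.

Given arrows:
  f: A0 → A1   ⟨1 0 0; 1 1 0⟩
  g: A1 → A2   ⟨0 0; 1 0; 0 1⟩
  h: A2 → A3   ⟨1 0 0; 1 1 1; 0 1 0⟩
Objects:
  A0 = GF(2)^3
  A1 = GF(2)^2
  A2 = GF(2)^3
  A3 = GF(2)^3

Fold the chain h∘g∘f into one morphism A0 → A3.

  e0=⟨1,0,0⟩ f→⟨1,1⟩ g→⟨0,1,1⟩ h→⟨0,0,1⟩
  e1=⟨0,1,0⟩ f→⟨0,1⟩ g→⟨0,0,1⟩ h→⟨0,1,0⟩
  e2=⟨0,0,1⟩ f→⟨0,0⟩ g→⟨0,0,0⟩ h→⟨0,0,0⟩
composite: ⟨0 0 0; 0 1 0; 1 0 0⟩

Answer: ⟨0 0 0; 0 1 0; 1 0 0⟩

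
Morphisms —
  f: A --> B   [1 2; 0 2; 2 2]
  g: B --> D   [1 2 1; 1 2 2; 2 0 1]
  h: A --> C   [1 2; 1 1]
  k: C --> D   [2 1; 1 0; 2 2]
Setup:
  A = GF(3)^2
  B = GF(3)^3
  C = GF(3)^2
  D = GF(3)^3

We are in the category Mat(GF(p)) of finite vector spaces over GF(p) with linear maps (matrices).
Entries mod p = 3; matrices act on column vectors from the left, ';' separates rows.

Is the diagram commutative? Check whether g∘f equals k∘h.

Path 1 = f;g:
  e0=⟨1,0⟩ f-->⟨1,0,2⟩ g-->⟨0,2,1⟩
  e1=⟨0,1⟩ f-->⟨2,2,2⟩ g-->⟨2,1,0⟩
  composite₁ = [0 2; 2 1; 1 0]
Path 2 = h;k:
  e0=⟨1,0⟩ h-->⟨1,1⟩ k-->⟨0,1,1⟩
  e1=⟨0,1⟩ h-->⟨2,1⟩ k-->⟨2,2,0⟩
  composite₂ = [0 2; 1 2; 1 0]
Equal? distinct morphisms ✗

Answer: DOES NOT COMMUTE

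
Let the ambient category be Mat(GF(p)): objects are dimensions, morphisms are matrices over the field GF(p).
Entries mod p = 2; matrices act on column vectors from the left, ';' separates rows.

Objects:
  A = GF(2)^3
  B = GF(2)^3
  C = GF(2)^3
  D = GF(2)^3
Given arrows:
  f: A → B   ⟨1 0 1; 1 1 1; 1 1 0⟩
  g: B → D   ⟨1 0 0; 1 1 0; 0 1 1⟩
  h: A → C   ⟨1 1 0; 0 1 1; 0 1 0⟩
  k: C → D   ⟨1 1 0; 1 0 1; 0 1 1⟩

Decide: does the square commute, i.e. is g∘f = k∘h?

Path 1 = f;g:
  e0=[1,0,0] f→[1,1,1] g→[1,0,0]
  e1=[0,1,0] f→[0,1,1] g→[0,1,0]
  e2=[0,0,1] f→[1,1,0] g→[1,0,1]
  result₁ = ⟨1 0 1; 0 1 0; 0 0 1⟩
Path 2 = h;k:
  e0=[1,0,0] h→[1,0,0] k→[1,1,0]
  e1=[0,1,0] h→[1,1,1] k→[0,0,0]
  e2=[0,0,1] h→[0,1,0] k→[1,0,1]
  result₂ = ⟨1 0 1; 1 0 0; 0 0 1⟩
Equal? NO — does not commute

Answer: DOES NOT COMMUTE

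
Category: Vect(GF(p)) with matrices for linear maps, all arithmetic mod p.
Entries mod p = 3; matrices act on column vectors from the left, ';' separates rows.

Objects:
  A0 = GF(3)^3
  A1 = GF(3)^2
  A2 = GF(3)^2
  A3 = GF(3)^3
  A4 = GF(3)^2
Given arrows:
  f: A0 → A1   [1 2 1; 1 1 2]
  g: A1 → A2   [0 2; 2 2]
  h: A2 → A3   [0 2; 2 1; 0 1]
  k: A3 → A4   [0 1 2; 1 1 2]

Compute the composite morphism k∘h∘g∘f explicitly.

Answer: [1 1 2; 0 1 2]

Trace:
  e0=(1,0,0) f→(1,1) g→(2,1) h→(2,2,1) k→(1,0)
  e1=(0,1,0) f→(2,1) g→(2,0) h→(0,1,0) k→(1,1)
  e2=(0,0,1) f→(1,2) g→(1,0) h→(0,2,0) k→(2,2)
composite: [1 1 2; 0 1 2]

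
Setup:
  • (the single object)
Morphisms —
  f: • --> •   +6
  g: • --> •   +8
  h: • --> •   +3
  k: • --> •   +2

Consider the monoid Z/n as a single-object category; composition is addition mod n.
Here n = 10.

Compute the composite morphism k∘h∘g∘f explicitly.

  0 +6≡6 +8≡4 +3≡7 +2≡9  (mod 10)
⟦path⟧: +9

Answer: +9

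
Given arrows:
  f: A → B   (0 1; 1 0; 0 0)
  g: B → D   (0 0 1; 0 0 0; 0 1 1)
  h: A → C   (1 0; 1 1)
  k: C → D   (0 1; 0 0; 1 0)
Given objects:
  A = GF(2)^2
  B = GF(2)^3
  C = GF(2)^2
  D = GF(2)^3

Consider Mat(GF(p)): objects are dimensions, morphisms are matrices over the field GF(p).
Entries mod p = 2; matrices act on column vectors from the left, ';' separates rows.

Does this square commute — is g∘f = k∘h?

Answer: DOES NOT COMMUTE

Work:
Along f;g (path 1):
  e0=[1,0] f→[0,1,0] g→[0,0,1]
  e1=[0,1] f→[1,0,0] g→[0,0,0]
  composite₁ = (0 0; 0 0; 1 0)
Along h;k (path 2):
  e0=[1,0] h→[1,1] k→[1,0,1]
  e1=[0,1] h→[0,1] k→[1,0,0]
  composite₂ = (1 1; 0 0; 1 0)
Equal? differ; not commutative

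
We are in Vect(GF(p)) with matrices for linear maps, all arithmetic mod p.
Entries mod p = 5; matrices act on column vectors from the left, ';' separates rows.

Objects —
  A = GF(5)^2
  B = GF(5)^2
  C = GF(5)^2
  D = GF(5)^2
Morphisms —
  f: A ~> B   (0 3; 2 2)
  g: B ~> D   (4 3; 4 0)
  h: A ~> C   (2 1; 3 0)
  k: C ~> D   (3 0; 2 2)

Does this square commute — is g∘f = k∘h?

Answer: COMMUTES

Work:
1) trace f;g:
  e0=(1,0) f~>(0,2) g~>(1,0)
  e1=(0,1) f~>(3,2) g~>(3,2)
  ⟦path⟧₁ = (1 3; 0 2)
2) trace h;k:
  e0=(1,0) h~>(2,3) k~>(1,0)
  e1=(0,1) h~>(1,0) k~>(3,2)
  ⟦path⟧₂ = (1 3; 0 2)
Equal? same morphism ✓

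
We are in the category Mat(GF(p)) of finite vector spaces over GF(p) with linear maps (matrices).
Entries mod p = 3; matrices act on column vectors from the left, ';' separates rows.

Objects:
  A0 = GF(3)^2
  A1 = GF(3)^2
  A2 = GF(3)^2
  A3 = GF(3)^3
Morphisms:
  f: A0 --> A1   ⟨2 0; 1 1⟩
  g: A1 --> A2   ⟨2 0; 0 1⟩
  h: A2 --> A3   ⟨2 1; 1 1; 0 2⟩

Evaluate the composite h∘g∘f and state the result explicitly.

  e0=(1,0) f-->(2,1) g-->(1,1) h-->(0,2,2)
  e1=(0,1) f-->(0,1) g-->(0,1) h-->(1,1,2)
composite: ⟨0 1; 2 1; 2 2⟩

Answer: ⟨0 1; 2 1; 2 2⟩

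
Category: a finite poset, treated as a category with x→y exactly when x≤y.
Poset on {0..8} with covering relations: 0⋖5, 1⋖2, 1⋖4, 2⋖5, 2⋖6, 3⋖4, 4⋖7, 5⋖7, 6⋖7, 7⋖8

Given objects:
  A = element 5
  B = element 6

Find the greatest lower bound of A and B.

Answer: A∧B = 2

Work:
{x : x≤A ∧ x≤B} = {1,2}  (A=5, B=6)
  1 ≤ 2
  2 ≤ 2
glb = 2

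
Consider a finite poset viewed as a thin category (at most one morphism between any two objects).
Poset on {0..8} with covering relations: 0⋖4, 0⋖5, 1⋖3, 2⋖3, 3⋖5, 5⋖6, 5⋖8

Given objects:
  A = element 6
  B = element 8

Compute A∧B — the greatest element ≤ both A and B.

Lower bounds of A=6 and B=8: {0,1,2,3,5}
  0 ≤ 5
  1 ≤ 5
  2 ≤ 5
  3 ≤ 5
  5 ≤ 5
glb = 5

Answer: A∧B = 5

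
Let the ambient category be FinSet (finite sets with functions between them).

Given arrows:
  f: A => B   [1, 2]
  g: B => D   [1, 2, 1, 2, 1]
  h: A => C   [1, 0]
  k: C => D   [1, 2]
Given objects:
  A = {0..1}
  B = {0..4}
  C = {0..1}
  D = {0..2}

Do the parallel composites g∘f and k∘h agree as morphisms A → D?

1) trace f;g:
  0 f=>1 g=>2
  1 f=>2 g=>1
  composite₁ = [2, 1]
2) trace h;k:
  0 h=>1 k=>2
  1 h=>0 k=>1
  composite₂ = [2, 1]
Equal? same morphism ✓

Answer: COMMUTES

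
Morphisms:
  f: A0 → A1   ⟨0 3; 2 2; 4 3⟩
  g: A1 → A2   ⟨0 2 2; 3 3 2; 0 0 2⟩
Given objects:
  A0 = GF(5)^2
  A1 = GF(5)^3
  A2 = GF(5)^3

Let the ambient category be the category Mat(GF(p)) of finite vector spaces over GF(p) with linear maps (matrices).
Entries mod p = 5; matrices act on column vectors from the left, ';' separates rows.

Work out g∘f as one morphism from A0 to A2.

Answer: ⟨2 0; 4 1; 3 1⟩

Work:
  e0=⟨1,0⟩ f→⟨0,2,4⟩ g→⟨2,4,3⟩
  e1=⟨0,1⟩ f→⟨3,2,3⟩ g→⟨0,1,1⟩
result: ⟨2 0; 4 1; 3 1⟩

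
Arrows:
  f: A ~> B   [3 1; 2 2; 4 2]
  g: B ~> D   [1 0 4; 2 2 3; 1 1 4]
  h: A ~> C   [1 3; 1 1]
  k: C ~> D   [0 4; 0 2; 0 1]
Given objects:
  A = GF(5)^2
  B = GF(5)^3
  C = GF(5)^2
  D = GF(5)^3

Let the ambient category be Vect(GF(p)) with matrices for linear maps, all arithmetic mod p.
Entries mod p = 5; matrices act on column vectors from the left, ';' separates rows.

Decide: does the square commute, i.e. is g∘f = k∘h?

Answer: COMMUTES

Work:
Along f;g (path 1):
  e0=[1,0] f~>[3,2,4] g~>[4,2,1]
  e1=[0,1] f~>[1,2,2] g~>[4,2,1]
  composite₁ = [4 4; 2 2; 1 1]
Along h;k (path 2):
  e0=[1,0] h~>[1,1] k~>[4,2,1]
  e1=[0,1] h~>[3,1] k~>[4,2,1]
  composite₂ = [4 4; 2 2; 1 1]
Equal? equal; square commutes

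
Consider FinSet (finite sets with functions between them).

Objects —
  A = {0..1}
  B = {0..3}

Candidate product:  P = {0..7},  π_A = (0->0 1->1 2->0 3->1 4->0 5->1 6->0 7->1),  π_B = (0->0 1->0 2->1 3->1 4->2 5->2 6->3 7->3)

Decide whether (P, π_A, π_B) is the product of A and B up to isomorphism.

Answer: VALID PRODUCT

Derivation:
|A|·|B| = 2·4 = 8;  |P| = 8
Check the pairing map k ↦ (π_A(k), π_B(k)):
  0 -> (0,0)
  1 -> (1,0)
  2 -> (0,1)
  3 -> (1,1)
  4 -> (0,2)
  5 -> (1,2)
  6 -> (0,3)
  7 -> (1,3)
distinct pairs in image: 8 / 8 needed
  → bijection onto A×B; projections well-typed.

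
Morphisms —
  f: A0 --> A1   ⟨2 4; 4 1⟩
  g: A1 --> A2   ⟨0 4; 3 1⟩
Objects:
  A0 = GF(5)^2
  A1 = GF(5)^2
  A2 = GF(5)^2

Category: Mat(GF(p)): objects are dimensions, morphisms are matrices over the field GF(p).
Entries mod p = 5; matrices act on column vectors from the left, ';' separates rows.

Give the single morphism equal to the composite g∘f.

  e0=(1,0) f-->(2,4) g-->(1,0)
  e1=(0,1) f-->(4,1) g-->(4,3)
result: ⟨1 4; 0 3⟩

Answer: ⟨1 4; 0 3⟩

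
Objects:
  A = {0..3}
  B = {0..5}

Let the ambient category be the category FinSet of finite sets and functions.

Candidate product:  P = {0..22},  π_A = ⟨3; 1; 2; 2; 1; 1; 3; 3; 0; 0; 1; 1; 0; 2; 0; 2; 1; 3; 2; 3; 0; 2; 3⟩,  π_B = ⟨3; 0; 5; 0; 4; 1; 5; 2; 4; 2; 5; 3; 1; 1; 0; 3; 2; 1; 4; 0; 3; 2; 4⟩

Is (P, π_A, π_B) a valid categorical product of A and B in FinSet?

|A|·|B| = 4·6 = 24;  |P| = 23
  → cardinalities differ; no bijection possible.

Answer: NOT A VALID PRODUCT — |P|=23 ≠ |A|·|B|=24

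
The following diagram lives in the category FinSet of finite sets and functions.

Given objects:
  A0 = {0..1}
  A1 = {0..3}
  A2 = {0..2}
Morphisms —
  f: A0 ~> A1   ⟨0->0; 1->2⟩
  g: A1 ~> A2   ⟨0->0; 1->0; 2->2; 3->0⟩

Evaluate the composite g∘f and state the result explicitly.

Answer: ⟨0->0; 1->2⟩

Derivation:
  0 f~>0 g~>0
  1 f~>2 g~>2
composite: ⟨0->0; 1->2⟩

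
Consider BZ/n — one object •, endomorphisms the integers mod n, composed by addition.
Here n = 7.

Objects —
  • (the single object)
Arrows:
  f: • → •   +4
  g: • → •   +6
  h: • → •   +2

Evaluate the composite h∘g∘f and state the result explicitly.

  0 +4≡4 +6≡3 +2≡5  (mod 7)
composite: +5

Answer: +5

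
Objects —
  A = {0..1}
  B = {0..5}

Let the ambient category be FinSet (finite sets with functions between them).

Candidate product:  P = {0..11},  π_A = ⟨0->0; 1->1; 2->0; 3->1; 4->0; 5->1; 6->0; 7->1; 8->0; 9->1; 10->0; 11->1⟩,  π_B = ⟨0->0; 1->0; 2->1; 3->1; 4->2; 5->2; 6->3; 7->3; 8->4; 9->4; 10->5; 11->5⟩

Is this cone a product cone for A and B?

|A|·|B| = 2·6 = 12;  |P| = 12
Check the pairing map k ↦ (π_A(k), π_B(k)):
  0 -> (0,0)
  1 -> (1,0)
  2 -> (0,1)
  3 -> (1,1)
  4 -> (0,2)
  5 -> (1,2)
  6 -> (0,3)
  7 -> (1,3)
  8 -> (0,4)
  9 -> (1,4)
  10 -> (0,5)
  11 -> (1,5)
distinct pairs in image: 12 / 12 needed
  → bijection onto A×B; projections well-typed.

Answer: VALID PRODUCT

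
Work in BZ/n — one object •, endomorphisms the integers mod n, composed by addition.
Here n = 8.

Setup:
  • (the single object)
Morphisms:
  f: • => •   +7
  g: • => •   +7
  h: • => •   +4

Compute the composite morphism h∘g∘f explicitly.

  0 +7≡7 +7≡6 +4≡2  (mod 8)
result: +2

Answer: +2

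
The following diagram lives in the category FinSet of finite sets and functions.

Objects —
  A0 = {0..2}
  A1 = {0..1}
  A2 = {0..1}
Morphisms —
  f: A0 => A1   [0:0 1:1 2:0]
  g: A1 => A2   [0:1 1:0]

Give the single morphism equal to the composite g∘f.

  0 f=>0 g=>1
  1 f=>1 g=>0
  2 f=>0 g=>1
⟦path⟧: [0:1 1:0 2:1]

Answer: [0:1 1:0 2:1]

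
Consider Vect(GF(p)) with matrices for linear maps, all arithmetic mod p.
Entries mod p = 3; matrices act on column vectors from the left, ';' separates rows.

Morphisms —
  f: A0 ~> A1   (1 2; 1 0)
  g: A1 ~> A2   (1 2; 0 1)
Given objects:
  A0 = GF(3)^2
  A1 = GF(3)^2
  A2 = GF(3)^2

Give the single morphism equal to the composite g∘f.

Answer: (0 2; 1 0)

Trace:
  e0=[1,0] f~>[1,1] g~>[0,1]
  e1=[0,1] f~>[2,0] g~>[2,0]
composite: (0 2; 1 0)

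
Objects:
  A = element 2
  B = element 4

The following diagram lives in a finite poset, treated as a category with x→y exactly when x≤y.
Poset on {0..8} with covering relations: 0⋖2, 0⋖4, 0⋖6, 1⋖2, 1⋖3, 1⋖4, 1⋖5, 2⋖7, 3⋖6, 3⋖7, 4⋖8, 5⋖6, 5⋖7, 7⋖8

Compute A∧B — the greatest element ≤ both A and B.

Common predecessors of 2,4: {0,1}
  maximal lower bounds 0 and 1 are incomparable: neither 0≤1 nor 1≤0
→ no greatest lower bound exists

Answer: NO MEET EXISTS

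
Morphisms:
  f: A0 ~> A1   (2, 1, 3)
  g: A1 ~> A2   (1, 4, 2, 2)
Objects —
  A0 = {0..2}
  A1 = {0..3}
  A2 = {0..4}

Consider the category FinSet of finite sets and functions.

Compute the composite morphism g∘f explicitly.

  0 f~>2 g~>2
  1 f~>1 g~>4
  2 f~>3 g~>2
composite: (2, 4, 2)

Answer: (2, 4, 2)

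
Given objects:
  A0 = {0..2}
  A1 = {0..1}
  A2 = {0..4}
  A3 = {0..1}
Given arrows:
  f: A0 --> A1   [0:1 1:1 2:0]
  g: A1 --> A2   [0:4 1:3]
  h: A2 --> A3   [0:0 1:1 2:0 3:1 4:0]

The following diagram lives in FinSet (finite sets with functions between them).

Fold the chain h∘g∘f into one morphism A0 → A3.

Answer: [0:1 1:1 2:0]

Trace:
  0 f-->1 g-->3 h-->1
  1 f-->1 g-->3 h-->1
  2 f-->0 g-->4 h-->0
result: [0:1 1:1 2:0]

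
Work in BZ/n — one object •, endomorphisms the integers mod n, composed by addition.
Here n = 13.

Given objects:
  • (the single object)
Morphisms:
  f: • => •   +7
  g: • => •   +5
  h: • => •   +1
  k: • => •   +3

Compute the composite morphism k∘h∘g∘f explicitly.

Answer: +3

Derivation:
  0 +7≡7 +5≡12 +1≡0 +3≡3  (mod 13)
composite: +3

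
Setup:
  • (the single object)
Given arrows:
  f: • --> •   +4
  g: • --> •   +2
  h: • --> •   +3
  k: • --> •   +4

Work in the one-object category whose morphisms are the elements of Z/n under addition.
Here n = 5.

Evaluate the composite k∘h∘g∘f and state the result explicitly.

  0 +4≡4 +2≡1 +3≡4 +4≡3  (mod 5)
result: +3

Answer: +3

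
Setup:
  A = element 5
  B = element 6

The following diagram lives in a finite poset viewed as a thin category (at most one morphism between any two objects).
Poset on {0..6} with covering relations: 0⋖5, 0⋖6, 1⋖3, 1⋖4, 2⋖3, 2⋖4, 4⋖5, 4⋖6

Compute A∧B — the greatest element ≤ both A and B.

Answer: NO MEET EXISTS

Derivation:
{x : x≤A ∧ x≤B} = {0,1,2,4}  (A=5, B=6)
  maximal lower bounds 0 and 4 are incomparable: neither 0≤4 nor 4≤0
→ no greatest lower bound exists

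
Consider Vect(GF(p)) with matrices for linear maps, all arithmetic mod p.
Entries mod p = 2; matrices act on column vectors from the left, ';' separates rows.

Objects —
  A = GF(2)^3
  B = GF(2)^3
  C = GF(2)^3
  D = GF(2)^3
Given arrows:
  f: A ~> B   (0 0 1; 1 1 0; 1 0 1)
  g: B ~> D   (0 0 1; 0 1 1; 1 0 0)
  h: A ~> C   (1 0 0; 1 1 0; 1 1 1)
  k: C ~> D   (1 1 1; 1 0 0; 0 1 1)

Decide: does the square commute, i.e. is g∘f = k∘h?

Answer: DOES NOT COMMUTE

Trace:
Path 1 = f;g:
  e0=(1,0,0) f~>(0,1,1) g~>(1,0,0)
  e1=(0,1,0) f~>(0,1,0) g~>(0,1,0)
  e2=(0,0,1) f~>(1,0,1) g~>(1,1,1)
  composite₁ = (1 0 1; 0 1 1; 0 0 1)
Path 2 = h;k:
  e0=(1,0,0) h~>(1,1,1) k~>(1,1,0)
  e1=(0,1,0) h~>(0,1,1) k~>(0,0,0)
  e2=(0,0,1) h~>(0,0,1) k~>(1,0,1)
  composite₂ = (1 0 1; 1 0 0; 0 0 1)
Equal? NO — does not commute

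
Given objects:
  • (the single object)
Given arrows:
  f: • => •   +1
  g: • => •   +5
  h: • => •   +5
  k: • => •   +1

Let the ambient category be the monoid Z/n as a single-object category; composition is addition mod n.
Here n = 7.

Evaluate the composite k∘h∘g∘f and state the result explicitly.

  0 +1≡1 +5≡6 +5≡4 +1≡5  (mod 7)
⟦path⟧: +5

Answer: +5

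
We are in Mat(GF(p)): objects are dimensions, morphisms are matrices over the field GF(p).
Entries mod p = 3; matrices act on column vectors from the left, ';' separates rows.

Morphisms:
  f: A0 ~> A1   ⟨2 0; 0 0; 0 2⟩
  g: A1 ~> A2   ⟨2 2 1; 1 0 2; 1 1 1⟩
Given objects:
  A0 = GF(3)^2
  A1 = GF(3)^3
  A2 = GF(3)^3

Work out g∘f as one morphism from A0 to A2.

Answer: ⟨1 2; 2 1; 2 2⟩

Trace:
  e0=⟨1,0⟩ f~>⟨2,0,0⟩ g~>⟨1,2,2⟩
  e1=⟨0,1⟩ f~>⟨0,0,2⟩ g~>⟨2,1,2⟩
⟦path⟧: ⟨1 2; 2 1; 2 2⟩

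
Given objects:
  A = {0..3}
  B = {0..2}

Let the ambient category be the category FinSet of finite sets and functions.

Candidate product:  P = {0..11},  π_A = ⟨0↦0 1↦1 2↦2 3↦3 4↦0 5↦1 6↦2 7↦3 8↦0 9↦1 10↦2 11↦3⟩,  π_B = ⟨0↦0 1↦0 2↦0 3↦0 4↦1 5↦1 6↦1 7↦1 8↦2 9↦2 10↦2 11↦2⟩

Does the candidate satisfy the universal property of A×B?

|A|·|B| = 4·3 = 12;  |P| = 12
Check the pairing map k ↦ (π_A(k), π_B(k)):
  0 ↦ (0,0)
  1 ↦ (1,0)
  2 ↦ (2,0)
  3 ↦ (3,0)
  4 ↦ (0,1)
  5 ↦ (1,1)
  6 ↦ (2,1)
  7 ↦ (3,1)
  8 ↦ (0,2)
  9 ↦ (1,2)
  10 ↦ (2,2)
  11 ↦ (3,2)
distinct pairs in image: 12 / 12 needed
  → bijection onto A×B; projections well-typed.

Answer: VALID PRODUCT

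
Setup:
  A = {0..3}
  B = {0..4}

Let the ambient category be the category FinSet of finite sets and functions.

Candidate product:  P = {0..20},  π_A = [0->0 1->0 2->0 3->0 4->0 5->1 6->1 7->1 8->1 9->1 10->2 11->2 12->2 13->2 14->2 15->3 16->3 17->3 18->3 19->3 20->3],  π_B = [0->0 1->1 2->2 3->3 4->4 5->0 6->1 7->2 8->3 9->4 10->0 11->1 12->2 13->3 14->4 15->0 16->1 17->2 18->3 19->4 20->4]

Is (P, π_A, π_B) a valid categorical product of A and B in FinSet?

|A|·|B| = 4·5 = 20;  |P| = 21
  → cardinalities differ; no bijection possible.

Answer: NOT A VALID PRODUCT — |P|=21 ≠ |A|·|B|=20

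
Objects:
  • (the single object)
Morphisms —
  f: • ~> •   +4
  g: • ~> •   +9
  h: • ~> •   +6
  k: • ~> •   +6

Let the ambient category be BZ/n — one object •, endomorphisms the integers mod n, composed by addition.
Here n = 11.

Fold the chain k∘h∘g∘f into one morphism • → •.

  0 +4≡4 +9≡2 +6≡8 +6≡3  (mod 11)
result: +3

Answer: +3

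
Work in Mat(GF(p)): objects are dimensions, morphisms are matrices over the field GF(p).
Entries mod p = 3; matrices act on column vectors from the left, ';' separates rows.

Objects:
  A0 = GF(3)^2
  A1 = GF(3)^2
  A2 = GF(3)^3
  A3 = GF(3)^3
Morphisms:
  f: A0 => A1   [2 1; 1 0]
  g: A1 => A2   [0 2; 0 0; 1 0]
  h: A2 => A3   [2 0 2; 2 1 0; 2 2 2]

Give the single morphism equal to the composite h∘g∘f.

Answer: [2 2; 1 0; 2 2]

Derivation:
  e0=(1,0) f=>(2,1) g=>(2,0,2) h=>(2,1,2)
  e1=(0,1) f=>(1,0) g=>(0,0,1) h=>(2,0,2)
result: [2 2; 1 0; 2 2]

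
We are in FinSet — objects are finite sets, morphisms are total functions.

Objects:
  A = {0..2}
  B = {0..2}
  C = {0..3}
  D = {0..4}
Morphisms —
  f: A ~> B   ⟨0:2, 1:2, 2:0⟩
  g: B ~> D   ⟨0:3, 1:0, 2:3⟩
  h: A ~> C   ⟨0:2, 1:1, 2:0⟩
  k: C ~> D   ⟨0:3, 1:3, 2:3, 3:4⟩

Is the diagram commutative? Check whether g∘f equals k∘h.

Answer: COMMUTES

Work:
Along f;g (path 1):
  0 f~>2 g~>3
  1 f~>2 g~>3
  2 f~>0 g~>3
  composite₁ = ⟨0:3, 1:3, 2:3⟩
Along h;k (path 2):
  0 h~>2 k~>3
  1 h~>1 k~>3
  2 h~>0 k~>3
  composite₂ = ⟨0:3, 1:3, 2:3⟩
Equal? YES — commutes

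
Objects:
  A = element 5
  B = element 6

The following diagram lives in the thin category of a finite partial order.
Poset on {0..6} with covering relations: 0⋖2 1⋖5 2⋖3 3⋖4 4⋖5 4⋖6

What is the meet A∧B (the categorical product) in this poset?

Answer: A∧B = 4

Work:
{x : x≤A ∧ x≤B} = {0,2,3,4}  (A=5, B=6)
  0 ≤ 4
  2 ≤ 4
  3 ≤ 4
  4 ≤ 4
glb = 4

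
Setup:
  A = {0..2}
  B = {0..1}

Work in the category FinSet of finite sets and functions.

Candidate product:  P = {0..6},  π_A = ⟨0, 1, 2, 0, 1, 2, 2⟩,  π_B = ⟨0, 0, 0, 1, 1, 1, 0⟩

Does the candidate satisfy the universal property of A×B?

|A|·|B| = 3·2 = 6;  |P| = 7
  → cardinalities differ; no bijection possible.

Answer: NOT A VALID PRODUCT — |P|=7 ≠ |A|·|B|=6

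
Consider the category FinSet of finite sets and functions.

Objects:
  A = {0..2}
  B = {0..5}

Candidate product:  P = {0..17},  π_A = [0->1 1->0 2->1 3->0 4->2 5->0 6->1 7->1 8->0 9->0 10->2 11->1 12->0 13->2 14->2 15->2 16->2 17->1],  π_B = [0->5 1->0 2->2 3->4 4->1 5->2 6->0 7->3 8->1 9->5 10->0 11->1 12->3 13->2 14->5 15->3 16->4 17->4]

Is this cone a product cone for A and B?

|A|·|B| = 3·6 = 18;  |P| = 18
Check the pairing map k ↦ (π_A(k), π_B(k)):
  0 -> (1,5)
  1 -> (0,0)
  2 -> (1,2)
  3 -> (0,4)
  4 -> (2,1)
  5 -> (0,2)
  6 -> (1,0)
  7 -> (1,3)
  8 -> (0,1)
  9 -> (0,5)
  10 -> (2,0)
  11 -> (1,1)
  12 -> (0,3)
  13 -> (2,2)
  14 -> (2,5)
  15 -> (2,3)
  16 -> (2,4)
  17 -> (1,4)
distinct pairs in image: 18 / 18 needed
  → bijection onto A×B; projections well-typed.

Answer: VALID PRODUCT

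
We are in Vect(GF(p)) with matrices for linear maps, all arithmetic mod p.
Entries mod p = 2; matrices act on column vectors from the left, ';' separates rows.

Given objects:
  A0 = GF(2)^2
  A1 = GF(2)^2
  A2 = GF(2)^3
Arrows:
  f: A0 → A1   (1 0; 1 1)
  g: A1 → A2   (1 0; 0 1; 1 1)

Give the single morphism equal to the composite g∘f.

  e0=(1,0) f→(1,1) g→(1,1,0)
  e1=(0,1) f→(0,1) g→(0,1,1)
result: (1 0; 1 1; 0 1)

Answer: (1 0; 1 1; 0 1)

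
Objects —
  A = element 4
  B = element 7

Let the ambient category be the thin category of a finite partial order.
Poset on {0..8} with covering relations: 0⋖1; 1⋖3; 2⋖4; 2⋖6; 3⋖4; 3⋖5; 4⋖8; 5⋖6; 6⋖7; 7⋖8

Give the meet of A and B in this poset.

Lower bounds of A=4 and B=7: {0,1,2,3}
  maximal lower bounds 2 and 3 are incomparable: neither 2≤3 nor 3≤2
→ no greatest lower bound exists

Answer: NO MEET EXISTS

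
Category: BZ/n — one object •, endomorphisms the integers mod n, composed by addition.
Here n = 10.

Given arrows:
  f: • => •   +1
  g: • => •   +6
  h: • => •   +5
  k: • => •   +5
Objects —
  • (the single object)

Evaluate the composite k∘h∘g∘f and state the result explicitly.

Answer: +7

Derivation:
  0 +1≡1 +6≡7 +5≡2 +5≡7  (mod 10)
⟦path⟧: +7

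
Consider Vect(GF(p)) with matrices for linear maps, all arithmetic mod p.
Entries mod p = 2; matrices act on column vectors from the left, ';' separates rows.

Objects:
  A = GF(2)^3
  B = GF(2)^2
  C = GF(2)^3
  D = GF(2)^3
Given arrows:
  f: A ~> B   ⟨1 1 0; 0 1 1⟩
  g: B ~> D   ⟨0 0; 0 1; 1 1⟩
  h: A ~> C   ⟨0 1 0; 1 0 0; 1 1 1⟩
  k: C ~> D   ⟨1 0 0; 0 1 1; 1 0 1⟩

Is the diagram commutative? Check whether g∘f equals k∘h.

Answer: DOES NOT COMMUTE

Derivation:
Along f;g (path 1):
  e0=[1,0,0] f~>[1,0] g~>[0,0,1]
  e1=[0,1,0] f~>[1,1] g~>[0,1,0]
  e2=[0,0,1] f~>[0,1] g~>[0,1,1]
  ⟦path⟧₁ = ⟨0 0 0; 0 1 1; 1 0 1⟩
Along h;k (path 2):
  e0=[1,0,0] h~>[0,1,1] k~>[0,0,1]
  e1=[0,1,0] h~>[1,0,1] k~>[1,1,0]
  e2=[0,0,1] h~>[0,0,1] k~>[0,1,1]
  ⟦path⟧₂ = ⟨0 1 0; 0 1 1; 1 0 1⟩
Equal? differ; not commutative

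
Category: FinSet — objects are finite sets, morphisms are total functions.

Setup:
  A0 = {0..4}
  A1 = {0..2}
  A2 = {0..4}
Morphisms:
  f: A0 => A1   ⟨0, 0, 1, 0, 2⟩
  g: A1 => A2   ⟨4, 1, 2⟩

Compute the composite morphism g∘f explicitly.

  0 f=>0 g=>4
  1 f=>0 g=>4
  2 f=>1 g=>1
  3 f=>0 g=>4
  4 f=>2 g=>2
⟦path⟧: ⟨4, 4, 1, 4, 2⟩

Answer: ⟨4, 4, 1, 4, 2⟩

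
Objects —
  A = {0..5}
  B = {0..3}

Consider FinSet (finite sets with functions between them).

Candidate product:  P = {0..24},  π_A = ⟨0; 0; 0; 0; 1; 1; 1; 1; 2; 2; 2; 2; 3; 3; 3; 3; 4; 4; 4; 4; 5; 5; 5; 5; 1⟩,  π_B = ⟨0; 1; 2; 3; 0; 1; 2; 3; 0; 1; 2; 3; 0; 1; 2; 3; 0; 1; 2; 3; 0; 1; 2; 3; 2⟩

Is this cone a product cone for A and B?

|A|·|B| = 6·4 = 24;  |P| = 25
  → cardinalities differ; no bijection possible.

Answer: NOT A VALID PRODUCT — |P|=25 ≠ |A|·|B|=24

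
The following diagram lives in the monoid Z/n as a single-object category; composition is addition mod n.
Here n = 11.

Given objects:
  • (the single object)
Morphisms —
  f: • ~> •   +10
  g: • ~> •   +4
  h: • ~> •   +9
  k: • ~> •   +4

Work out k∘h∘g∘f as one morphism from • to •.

Answer: +5

Derivation:
  0 +10≡10 +4≡3 +9≡1 +4≡5  (mod 11)
result: +5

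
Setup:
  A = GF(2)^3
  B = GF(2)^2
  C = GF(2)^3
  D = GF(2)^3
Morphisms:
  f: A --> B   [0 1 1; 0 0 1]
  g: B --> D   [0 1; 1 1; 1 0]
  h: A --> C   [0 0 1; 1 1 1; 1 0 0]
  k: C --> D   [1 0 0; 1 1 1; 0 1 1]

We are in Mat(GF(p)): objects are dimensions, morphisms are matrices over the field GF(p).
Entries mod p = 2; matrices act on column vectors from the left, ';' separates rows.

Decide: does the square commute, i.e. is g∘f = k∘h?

Answer: COMMUTES

Trace:
Along f;g (path 1):
  e0=(1,0,0) f-->(0,0) g-->(0,0,0)
  e1=(0,1,0) f-->(1,0) g-->(0,1,1)
  e2=(0,0,1) f-->(1,1) g-->(1,0,1)
  composite₁ = [0 0 1; 0 1 0; 0 1 1]
Along h;k (path 2):
  e0=(1,0,0) h-->(0,1,1) k-->(0,0,0)
  e1=(0,1,0) h-->(0,1,0) k-->(0,1,1)
  e2=(0,0,1) h-->(1,1,0) k-->(1,0,1)
  composite₂ = [0 0 1; 0 1 0; 0 1 1]
Equal? equal; square commutes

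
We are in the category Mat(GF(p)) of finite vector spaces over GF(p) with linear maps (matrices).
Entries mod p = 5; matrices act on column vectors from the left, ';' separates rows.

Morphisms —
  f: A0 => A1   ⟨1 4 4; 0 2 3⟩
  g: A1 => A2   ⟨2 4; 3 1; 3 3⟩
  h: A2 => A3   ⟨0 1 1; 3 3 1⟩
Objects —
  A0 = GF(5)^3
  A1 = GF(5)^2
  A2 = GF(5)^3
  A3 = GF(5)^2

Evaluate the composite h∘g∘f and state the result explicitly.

Answer: ⟨1 2 1; 3 3 1⟩

Trace:
  e0=[1,0,0] f=>[1,0] g=>[2,3,3] h=>[1,3]
  e1=[0,1,0] f=>[4,2] g=>[1,4,3] h=>[2,3]
  e2=[0,0,1] f=>[4,3] g=>[0,0,1] h=>[1,1]
⟦path⟧: ⟨1 2 1; 3 3 1⟩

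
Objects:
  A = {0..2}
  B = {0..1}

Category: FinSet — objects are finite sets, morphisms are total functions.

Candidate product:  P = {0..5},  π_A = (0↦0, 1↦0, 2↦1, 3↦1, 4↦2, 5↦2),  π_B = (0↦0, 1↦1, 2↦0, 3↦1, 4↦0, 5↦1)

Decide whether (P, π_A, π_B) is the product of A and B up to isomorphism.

Answer: VALID PRODUCT

Derivation:
|A|·|B| = 3·2 = 6;  |P| = 6
Check the pairing map k ↦ (π_A(k), π_B(k)):
  0 ↦ (0,0)
  1 ↦ (0,1)
  2 ↦ (1,0)
  3 ↦ (1,1)
  4 ↦ (2,0)
  5 ↦ (2,1)
distinct pairs in image: 6 / 6 needed
  → bijection onto A×B; projections well-typed.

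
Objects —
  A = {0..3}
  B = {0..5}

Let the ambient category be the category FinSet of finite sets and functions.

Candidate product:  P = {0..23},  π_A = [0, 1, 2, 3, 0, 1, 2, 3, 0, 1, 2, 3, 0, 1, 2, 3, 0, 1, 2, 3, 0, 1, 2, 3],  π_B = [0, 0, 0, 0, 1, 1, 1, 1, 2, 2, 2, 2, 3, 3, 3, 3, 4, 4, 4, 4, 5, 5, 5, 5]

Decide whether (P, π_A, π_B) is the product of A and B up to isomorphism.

|A|·|B| = 4·6 = 24;  |P| = 24
Check the pairing map k ↦ (π_A(k), π_B(k)):
  0 : (0,0)
  1 : (1,0)
  2 : (2,0)
  3 : (3,0)
  4 : (0,1)
  5 : (1,1)
  6 : (2,1)
  7 : (3,1)
  8 : (0,2)
  9 : (1,2)
  10 : (2,2)
  11 : (3,2)
  12 : (0,3)
  13 : (1,3)
  14 : (2,3)
  15 : (3,3)
  16 : (0,4)
  17 : (1,4)
  18 : (2,4)
  19 : (3,4)
  20 : (0,5)
  21 : (1,5)
  22 : (2,5)
  23 : (3,5)
distinct pairs in image: 24 / 24 needed
  → bijection onto A×B; projections well-typed.

Answer: VALID PRODUCT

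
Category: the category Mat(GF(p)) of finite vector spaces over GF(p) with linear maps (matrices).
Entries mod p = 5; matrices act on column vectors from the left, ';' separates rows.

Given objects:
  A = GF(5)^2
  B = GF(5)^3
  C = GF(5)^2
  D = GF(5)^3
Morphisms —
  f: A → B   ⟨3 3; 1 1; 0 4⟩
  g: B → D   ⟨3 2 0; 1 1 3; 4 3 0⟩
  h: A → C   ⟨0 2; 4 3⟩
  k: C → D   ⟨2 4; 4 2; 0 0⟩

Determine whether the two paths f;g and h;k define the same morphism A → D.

Answer: DOES NOT COMMUTE

Trace:
1) trace f;g:
  e0=⟨1,0⟩ f→⟨3,1,0⟩ g→⟨1,4,0⟩
  e1=⟨0,1⟩ f→⟨3,1,4⟩ g→⟨1,1,0⟩
  ⟦path⟧₁ = ⟨1 1; 4 1; 0 0⟩
2) trace h;k:
  e0=⟨1,0⟩ h→⟨0,4⟩ k→⟨1,3,0⟩
  e1=⟨0,1⟩ h→⟨2,3⟩ k→⟨1,4,0⟩
  ⟦path⟧₂ = ⟨1 1; 3 4; 0 0⟩
Equal? differ; not commutative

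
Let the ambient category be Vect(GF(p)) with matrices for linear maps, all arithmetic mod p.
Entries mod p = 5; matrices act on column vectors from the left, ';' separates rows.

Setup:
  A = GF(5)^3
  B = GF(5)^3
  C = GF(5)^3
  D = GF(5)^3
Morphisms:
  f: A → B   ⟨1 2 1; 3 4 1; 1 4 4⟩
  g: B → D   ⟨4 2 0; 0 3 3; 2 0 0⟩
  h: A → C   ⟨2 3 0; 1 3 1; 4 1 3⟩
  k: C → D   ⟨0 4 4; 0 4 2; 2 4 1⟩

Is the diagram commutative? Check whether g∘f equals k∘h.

1) trace f;g:
  e0=[1,0,0] f→[1,3,1] g→[0,2,2]
  e1=[0,1,0] f→[2,4,4] g→[1,4,4]
  e2=[0,0,1] f→[1,1,4] g→[1,0,2]
  composite₁ = ⟨0 1 1; 2 4 0; 2 4 2⟩
2) trace h;k:
  e0=[1,0,0] h→[2,1,4] k→[0,2,2]
  e1=[0,1,0] h→[3,3,1] k→[1,4,4]
  e2=[0,0,1] h→[0,1,3] k→[1,0,2]
  composite₂ = ⟨0 1 1; 2 4 0; 2 4 2⟩
Equal? same morphism ✓

Answer: COMMUTES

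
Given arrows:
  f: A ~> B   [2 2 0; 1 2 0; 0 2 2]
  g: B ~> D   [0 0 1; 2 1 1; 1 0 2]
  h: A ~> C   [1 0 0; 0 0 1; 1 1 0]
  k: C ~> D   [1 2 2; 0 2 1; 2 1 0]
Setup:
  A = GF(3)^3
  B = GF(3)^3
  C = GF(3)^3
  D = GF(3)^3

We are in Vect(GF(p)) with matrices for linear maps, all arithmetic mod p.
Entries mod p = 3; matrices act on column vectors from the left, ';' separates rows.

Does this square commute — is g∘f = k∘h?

Answer: DOES NOT COMMUTE

Work:
1) trace f;g:
  e0=(1,0,0) f~>(2,1,0) g~>(0,2,2)
  e1=(0,1,0) f~>(2,2,2) g~>(2,2,0)
  e2=(0,0,1) f~>(0,0,2) g~>(2,2,1)
  composite₁ = [0 2 2; 2 2 2; 2 0 1]
2) trace h;k:
  e0=(1,0,0) h~>(1,0,1) k~>(0,1,2)
  e1=(0,1,0) h~>(0,0,1) k~>(2,1,0)
  e2=(0,0,1) h~>(0,1,0) k~>(2,2,1)
  composite₂ = [0 2 2; 1 1 2; 2 0 1]
Equal? differ; not commutative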